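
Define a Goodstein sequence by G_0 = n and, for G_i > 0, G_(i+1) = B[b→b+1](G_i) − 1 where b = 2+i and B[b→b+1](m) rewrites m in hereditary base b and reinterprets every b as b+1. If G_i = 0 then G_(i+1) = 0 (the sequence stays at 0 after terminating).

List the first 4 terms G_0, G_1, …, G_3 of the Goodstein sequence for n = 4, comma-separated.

4, 26, 41, 60

(0) 4|_2 = 2^2 ↦ 3^3|_3 = 27 ⇒ 26
(1) 26|_3 = 2·3^2 + 2·3 + 2 ↦ 2·4^2 + 2·4 + 2|_4 = 42 ⇒ 41
(2) 41|_4 = 2·4^2 + 2·4 + 1 ↦ 2·5^2 + 2·5 + 1|_5 = 61 ⇒ 60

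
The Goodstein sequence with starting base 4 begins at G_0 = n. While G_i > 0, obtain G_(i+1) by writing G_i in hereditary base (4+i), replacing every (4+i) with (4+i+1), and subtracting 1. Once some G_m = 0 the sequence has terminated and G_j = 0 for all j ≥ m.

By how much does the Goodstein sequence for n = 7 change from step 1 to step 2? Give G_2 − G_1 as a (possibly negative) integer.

base 4: 7 = 4 + 3; at 5: 5 + 3 = 8; next = 7
base 5: 7 = 5 + 2; at 6: 6 + 2 = 8; next = 7

0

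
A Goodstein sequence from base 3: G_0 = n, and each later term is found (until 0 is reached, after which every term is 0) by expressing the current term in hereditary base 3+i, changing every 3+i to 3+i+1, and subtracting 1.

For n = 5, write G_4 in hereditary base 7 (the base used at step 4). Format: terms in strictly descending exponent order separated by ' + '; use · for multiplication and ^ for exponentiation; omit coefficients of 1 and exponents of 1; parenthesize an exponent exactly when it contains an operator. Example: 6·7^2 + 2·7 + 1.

4

i=0: 5 = 3 + 2 (b=3); 3→4: 4 + 2 = 6; 6−1 = 5
i=1: 5 = 4 + 1 (b=4); 4→5: 5 + 1 = 6; 6−1 = 5
i=2: 5 = 5 (b=5); 5→6: 6 = 6; 6−1 = 5
i=3: 5 = 5 (b=6); 6→7: 5 = 5; 5−1 = 4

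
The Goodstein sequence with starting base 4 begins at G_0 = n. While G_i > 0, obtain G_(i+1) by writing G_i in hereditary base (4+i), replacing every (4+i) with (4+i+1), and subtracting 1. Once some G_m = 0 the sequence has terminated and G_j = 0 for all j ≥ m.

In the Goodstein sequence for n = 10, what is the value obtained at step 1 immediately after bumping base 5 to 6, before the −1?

[0] 10 ≡ 2·4 + 2 (base 4). Lift 5: 12. −1: 11.
[1] 11 ≡ 2·5 + 1 (base 5). Lift 6: 13. −1: 12.

13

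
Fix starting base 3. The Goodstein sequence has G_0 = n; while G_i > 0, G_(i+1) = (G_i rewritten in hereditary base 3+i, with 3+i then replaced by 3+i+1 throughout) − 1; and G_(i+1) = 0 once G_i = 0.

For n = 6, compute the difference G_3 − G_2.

0

G_0 = 6. HB_3(6) = 2·3. Bump = 8. G_1 = 7.
G_1 = 7. HB_4(7) = 4 + 3. Bump = 8. G_2 = 7.
G_2 = 7. HB_5(7) = 5 + 2. Bump = 8. G_3 = 7.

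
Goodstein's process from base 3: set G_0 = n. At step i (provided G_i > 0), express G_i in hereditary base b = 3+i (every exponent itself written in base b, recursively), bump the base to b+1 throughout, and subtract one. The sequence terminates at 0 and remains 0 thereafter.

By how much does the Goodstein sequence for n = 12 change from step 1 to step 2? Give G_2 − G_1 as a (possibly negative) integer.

base 3: 12 = 3^2 + 3; at 4: 4^2 + 4 = 20; next = 19
base 4: 19 = 4^2 + 3; at 5: 5^2 + 3 = 28; next = 27

8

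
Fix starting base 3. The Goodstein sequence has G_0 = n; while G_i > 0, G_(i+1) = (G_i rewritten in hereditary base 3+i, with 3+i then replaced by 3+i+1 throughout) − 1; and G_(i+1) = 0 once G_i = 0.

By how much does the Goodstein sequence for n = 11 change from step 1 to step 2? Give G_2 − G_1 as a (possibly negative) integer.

8

base 3: 11 = 3^2 + 2; at 4: 4^2 + 2 = 18; next = 17
base 4: 17 = 4^2 + 1; at 5: 5^2 + 1 = 26; next = 25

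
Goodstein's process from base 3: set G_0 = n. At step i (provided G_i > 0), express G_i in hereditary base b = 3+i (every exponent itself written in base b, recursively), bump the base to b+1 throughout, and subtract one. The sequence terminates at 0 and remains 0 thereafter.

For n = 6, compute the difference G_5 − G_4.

G_0 = 6. HB_3(6) = 2·3. Bump = 8. G_1 = 7.
G_1 = 7. HB_4(7) = 4 + 3. Bump = 8. G_2 = 7.
G_2 = 7. HB_5(7) = 5 + 2. Bump = 8. G_3 = 7.
G_3 = 7. HB_6(7) = 6 + 1. Bump = 8. G_4 = 7.
G_4 = 7. HB_7(7) = 7. Bump = 8. G_5 = 7.

0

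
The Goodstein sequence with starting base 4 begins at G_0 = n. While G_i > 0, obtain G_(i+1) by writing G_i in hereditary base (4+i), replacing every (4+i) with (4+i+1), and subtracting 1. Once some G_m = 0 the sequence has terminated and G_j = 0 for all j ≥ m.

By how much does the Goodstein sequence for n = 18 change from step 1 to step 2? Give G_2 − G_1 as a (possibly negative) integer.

10

i=0: 18 = 4^2 + 2 (b=4); 4→5: 5^2 + 2 = 27; 27−1 = 26
i=1: 26 = 5^2 + 1 (b=5); 5→6: 6^2 + 1 = 37; 37−1 = 36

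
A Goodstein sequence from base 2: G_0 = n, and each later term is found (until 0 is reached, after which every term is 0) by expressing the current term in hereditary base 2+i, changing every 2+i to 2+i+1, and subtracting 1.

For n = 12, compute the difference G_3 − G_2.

14620

[0] 12 ≡ 2^(2 + 1) + 2^2 (base 2). Lift 3: 108. −1: 107.
[1] 107 ≡ 3^(3 + 1) + 2·3^2 + 2·3 + 2 (base 3). Lift 4: 1066. −1: 1065.
[2] 1065 ≡ 4^(4 + 1) + 2·4^2 + 2·4 + 1 (base 4). Lift 5: 15686. −1: 15685.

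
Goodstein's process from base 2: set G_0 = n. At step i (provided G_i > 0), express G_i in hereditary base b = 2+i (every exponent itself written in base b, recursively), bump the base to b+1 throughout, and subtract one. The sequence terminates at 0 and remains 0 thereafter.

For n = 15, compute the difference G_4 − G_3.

step 0: 15 = 2^(2 + 1) + 2^2 + 2 + 1; sub 3 for 2: 3^(3 + 1) + 3^3 + 3 + 1; = 112; G_1 = 112−1 = 111
step 1: 111 = 3^(3 + 1) + 3^3 + 3; sub 4 for 3: 4^(4 + 1) + 4^4 + 4; = 1284; G_2 = 1284−1 = 1283
step 2: 1283 = 4^(4 + 1) + 4^4 + 3; sub 5 for 4: 5^(5 + 1) + 5^5 + 3; = 18753; G_3 = 18753−1 = 18752
step 3: 18752 = 5^(5 + 1) + 5^5 + 2; sub 6 for 5: 6^(6 + 1) + 6^6 + 2; = 326594; G_4 = 326594−1 = 326593

307841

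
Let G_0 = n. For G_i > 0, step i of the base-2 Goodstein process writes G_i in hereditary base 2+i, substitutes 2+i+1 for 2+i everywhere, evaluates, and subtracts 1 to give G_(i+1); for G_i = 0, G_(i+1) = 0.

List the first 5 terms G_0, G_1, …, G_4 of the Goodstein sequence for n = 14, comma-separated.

i=0: 14 = 2^(2 + 1) + 2^2 + 2 (b=2); 2→3: 3^(3 + 1) + 3^3 + 3 = 111; 111−1 = 110
i=1: 110 = 3^(3 + 1) + 3^3 + 2 (b=3); 3→4: 4^(4 + 1) + 4^4 + 2 = 1282; 1282−1 = 1281
i=2: 1281 = 4^(4 + 1) + 4^4 + 1 (b=4); 4→5: 5^(5 + 1) + 5^5 + 1 = 18751; 18751−1 = 18750
i=3: 18750 = 5^(5 + 1) + 5^5 (b=5); 5→6: 6^(6 + 1) + 6^6 = 326592; 326592−1 = 326591

14, 110, 1281, 18750, 326591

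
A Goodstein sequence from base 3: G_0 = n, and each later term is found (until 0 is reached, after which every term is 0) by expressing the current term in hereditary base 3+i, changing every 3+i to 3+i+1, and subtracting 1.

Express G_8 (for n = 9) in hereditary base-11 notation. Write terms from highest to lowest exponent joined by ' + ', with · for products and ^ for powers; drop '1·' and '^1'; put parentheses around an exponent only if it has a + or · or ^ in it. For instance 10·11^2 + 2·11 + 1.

G_0 = 9. HB_3(9) = 3^2. Bump = 16. G_1 = 15.
G_1 = 15. HB_4(15) = 3·4 + 3. Bump = 18. G_2 = 17.
G_2 = 17. HB_5(17) = 3·5 + 2. Bump = 20. G_3 = 19.
G_3 = 19. HB_6(19) = 3·6 + 1. Bump = 22. G_4 = 21.
G_4 = 21. HB_7(21) = 3·7. Bump = 24. G_5 = 23.
G_5 = 23. HB_8(23) = 2·8 + 7. Bump = 25. G_6 = 24.
G_6 = 24. HB_9(24) = 2·9 + 6. Bump = 26. G_7 = 25.
G_7 = 25. HB_10(25) = 2·10 + 5. Bump = 27. G_8 = 26.
G_8 = 26. HB_11(26) = 2·11 + 4. Bump = 28. G_9 = 27.

2·11 + 4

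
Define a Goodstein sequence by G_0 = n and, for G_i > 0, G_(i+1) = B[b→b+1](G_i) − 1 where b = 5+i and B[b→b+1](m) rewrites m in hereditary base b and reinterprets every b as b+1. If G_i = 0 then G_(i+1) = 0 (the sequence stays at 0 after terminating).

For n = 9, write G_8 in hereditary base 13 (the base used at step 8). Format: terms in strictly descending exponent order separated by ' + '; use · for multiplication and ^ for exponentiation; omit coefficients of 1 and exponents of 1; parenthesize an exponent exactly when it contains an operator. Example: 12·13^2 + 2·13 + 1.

[0] 9 ≡ 5 + 4 (base 5). Lift 6: 10. −1: 9.
[1] 9 ≡ 6 + 3 (base 6). Lift 7: 10. −1: 9.
[2] 9 ≡ 7 + 2 (base 7). Lift 8: 10. −1: 9.
[3] 9 ≡ 8 + 1 (base 8). Lift 9: 10. −1: 9.
[4] 9 ≡ 9 (base 9). Lift 10: 10. −1: 9.
[5] 9 ≡ 9 (base 10). Lift 11: 9. −1: 8.
[6] 8 ≡ 8 (base 11). Lift 12: 8. −1: 7.
[7] 7 ≡ 7 (base 12). Lift 13: 7. −1: 6.
[8] 6 ≡ 6 (base 13). Lift 14: 6. −1: 5.

6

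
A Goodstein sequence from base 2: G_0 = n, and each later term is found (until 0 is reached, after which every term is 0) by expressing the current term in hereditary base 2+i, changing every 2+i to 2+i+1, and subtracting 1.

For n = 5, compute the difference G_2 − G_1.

228

step 0: 5 = 2^2 + 1; sub 3 for 2: 3^3 + 1; = 28; G_1 = 28−1 = 27
step 1: 27 = 3^3; sub 4 for 3: 4^4; = 256; G_2 = 256−1 = 255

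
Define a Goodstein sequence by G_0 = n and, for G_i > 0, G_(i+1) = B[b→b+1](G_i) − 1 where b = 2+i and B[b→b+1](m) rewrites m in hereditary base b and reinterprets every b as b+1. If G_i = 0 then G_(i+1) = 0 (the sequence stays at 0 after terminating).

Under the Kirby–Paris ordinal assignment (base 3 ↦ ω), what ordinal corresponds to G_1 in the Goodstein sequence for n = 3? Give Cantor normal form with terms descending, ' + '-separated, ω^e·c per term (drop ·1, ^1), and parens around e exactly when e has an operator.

G_0=3  [base 2] 2 + 1  →[2↦3]→  3 + 1 = 4  −1 ⇒ G_1=3
G_1=3  [base 3] 3  →[3↦4]→  4 = 4  −1 ⇒ G_2=3

ω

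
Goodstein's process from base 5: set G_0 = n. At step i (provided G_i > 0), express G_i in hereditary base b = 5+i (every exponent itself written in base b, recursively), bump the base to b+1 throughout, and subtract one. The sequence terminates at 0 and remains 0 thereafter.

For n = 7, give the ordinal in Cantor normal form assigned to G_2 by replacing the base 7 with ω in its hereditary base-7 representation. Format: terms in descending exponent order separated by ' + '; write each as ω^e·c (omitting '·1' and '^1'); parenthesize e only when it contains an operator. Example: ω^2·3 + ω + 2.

ω

[0] 7 ≡ 5 + 2 (base 5). Lift 6: 8. −1: 7.
[1] 7 ≡ 6 + 1 (base 6). Lift 7: 8. −1: 7.
[2] 7 ≡ 7 (base 7). Lift 8: 8. −1: 7.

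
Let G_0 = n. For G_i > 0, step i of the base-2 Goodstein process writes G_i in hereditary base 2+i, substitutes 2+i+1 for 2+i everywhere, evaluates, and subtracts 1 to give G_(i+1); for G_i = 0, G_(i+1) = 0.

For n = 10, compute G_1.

step 0: 10 = 2^(2 + 1) + 2; sub 3 for 2: 3^(3 + 1) + 3; = 84; G_1 = 84−1 = 83
step 1: 83 = 3^(3 + 1) + 2; sub 4 for 3: 4^(4 + 1) + 2; = 1026; G_2 = 1026−1 = 1025

83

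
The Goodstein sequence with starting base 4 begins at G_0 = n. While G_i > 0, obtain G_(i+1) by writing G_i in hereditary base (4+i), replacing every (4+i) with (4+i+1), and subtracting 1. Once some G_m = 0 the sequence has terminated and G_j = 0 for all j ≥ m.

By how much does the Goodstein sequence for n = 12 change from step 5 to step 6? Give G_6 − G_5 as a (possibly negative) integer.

1

(0) 12|_4 = 3·4 ↦ 3·5|_5 = 15 ⇒ 14
(1) 14|_5 = 2·5 + 4 ↦ 2·6 + 4|_6 = 16 ⇒ 15
(2) 15|_6 = 2·6 + 3 ↦ 2·7 + 3|_7 = 17 ⇒ 16
(3) 16|_7 = 2·7 + 2 ↦ 2·8 + 2|_8 = 18 ⇒ 17
(4) 17|_8 = 2·8 + 1 ↦ 2·9 + 1|_9 = 19 ⇒ 18
(5) 18|_9 = 2·9 ↦ 2·10|_10 = 20 ⇒ 19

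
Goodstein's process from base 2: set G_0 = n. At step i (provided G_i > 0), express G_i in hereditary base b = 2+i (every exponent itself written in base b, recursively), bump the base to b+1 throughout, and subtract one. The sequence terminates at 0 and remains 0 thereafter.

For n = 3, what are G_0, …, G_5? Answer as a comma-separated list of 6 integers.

i=0: 3 = 2 + 1 (b=2); 2→3: 3 + 1 = 4; 4−1 = 3
i=1: 3 = 3 (b=3); 3→4: 4 = 4; 4−1 = 3
i=2: 3 = 3 (b=4); 4→5: 3 = 3; 3−1 = 2
i=3: 2 = 2 (b=5); 5→6: 2 = 2; 2−1 = 1
i=4: 1 = 1 (b=6); 6→7: 1 = 1; 1−1 = 0

3, 3, 3, 2, 1, 0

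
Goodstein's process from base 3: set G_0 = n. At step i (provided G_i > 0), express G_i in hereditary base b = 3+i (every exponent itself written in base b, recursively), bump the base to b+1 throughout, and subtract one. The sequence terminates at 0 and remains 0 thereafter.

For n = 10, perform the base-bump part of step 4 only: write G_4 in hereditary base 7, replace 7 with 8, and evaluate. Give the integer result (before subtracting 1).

34

(0) 10|_3 = 3^2 + 1 ↦ 4^2 + 1|_4 = 17 ⇒ 16
(1) 16|_4 = 4^2 ↦ 5^2|_5 = 25 ⇒ 24
(2) 24|_5 = 4·5 + 4 ↦ 4·6 + 4|_6 = 28 ⇒ 27
(3) 27|_6 = 4·6 + 3 ↦ 4·7 + 3|_7 = 31 ⇒ 30
(4) 30|_7 = 4·7 + 2 ↦ 4·8 + 2|_8 = 34 ⇒ 33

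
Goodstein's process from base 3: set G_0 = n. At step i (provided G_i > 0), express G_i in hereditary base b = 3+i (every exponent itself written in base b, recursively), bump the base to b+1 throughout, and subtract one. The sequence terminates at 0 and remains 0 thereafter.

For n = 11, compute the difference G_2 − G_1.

11 —HB3→ 3^2 + 2 —bump→ 4^2 + 2 = 18 —(−1)→ 17
17 —HB4→ 4^2 + 1 —bump→ 5^2 + 1 = 26 —(−1)→ 25

8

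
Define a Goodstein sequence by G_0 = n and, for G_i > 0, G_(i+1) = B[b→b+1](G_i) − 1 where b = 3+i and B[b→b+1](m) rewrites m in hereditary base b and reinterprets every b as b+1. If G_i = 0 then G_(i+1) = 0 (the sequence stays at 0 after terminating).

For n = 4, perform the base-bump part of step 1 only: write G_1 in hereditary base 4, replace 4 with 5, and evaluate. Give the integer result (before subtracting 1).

5

4 —HB3→ 3 + 1 —bump→ 4 + 1 = 5 —(−1)→ 4
4 —HB4→ 4 —bump→ 5 = 5 —(−1)→ 4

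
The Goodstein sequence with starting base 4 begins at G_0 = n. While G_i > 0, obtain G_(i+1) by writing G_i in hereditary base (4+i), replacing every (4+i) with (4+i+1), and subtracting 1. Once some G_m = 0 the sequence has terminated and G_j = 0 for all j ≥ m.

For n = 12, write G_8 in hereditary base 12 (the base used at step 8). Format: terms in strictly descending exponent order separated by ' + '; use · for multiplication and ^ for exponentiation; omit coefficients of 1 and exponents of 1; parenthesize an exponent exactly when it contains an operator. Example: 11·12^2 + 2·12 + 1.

i=0: 12 = 3·4 (b=4); 4→5: 3·5 = 15; 15−1 = 14
i=1: 14 = 2·5 + 4 (b=5); 5→6: 2·6 + 4 = 16; 16−1 = 15
i=2: 15 = 2·6 + 3 (b=6); 6→7: 2·7 + 3 = 17; 17−1 = 16
i=3: 16 = 2·7 + 2 (b=7); 7→8: 2·8 + 2 = 18; 18−1 = 17
i=4: 17 = 2·8 + 1 (b=8); 8→9: 2·9 + 1 = 19; 19−1 = 18
i=5: 18 = 2·9 (b=9); 9→10: 2·10 = 20; 20−1 = 19
i=6: 19 = 10 + 9 (b=10); 10→11: 11 + 9 = 20; 20−1 = 19
i=7: 19 = 11 + 8 (b=11); 11→12: 12 + 8 = 20; 20−1 = 19
i=8: 19 = 12 + 7 (b=12); 12→13: 13 + 7 = 20; 20−1 = 19

12 + 7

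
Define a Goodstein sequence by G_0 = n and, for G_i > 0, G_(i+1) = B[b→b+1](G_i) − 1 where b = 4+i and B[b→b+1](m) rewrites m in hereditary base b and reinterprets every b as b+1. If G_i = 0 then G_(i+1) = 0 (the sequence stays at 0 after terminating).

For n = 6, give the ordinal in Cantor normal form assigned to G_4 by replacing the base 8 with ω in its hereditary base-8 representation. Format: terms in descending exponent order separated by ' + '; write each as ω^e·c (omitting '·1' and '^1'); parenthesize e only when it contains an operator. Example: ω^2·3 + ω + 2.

[0] 6 ≡ 4 + 2 (base 4). Lift 5: 7. −1: 6.
[1] 6 ≡ 5 + 1 (base 5). Lift 6: 7. −1: 6.
[2] 6 ≡ 6 (base 6). Lift 7: 7. −1: 6.
[3] 6 ≡ 6 (base 7). Lift 8: 6. −1: 5.

5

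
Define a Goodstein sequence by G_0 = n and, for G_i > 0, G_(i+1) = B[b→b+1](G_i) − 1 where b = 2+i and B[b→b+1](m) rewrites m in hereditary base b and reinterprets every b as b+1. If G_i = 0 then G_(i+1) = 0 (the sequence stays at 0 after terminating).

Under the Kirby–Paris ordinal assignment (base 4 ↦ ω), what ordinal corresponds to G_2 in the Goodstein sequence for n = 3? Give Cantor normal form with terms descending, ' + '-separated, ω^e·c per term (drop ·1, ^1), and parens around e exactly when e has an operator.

i=0: 3 = 2 + 1 (b=2); 2→3: 3 + 1 = 4; 4−1 = 3
i=1: 3 = 3 (b=3); 3→4: 4 = 4; 4−1 = 3
i=2: 3 = 3 (b=4); 4→5: 3 = 3; 3−1 = 2

3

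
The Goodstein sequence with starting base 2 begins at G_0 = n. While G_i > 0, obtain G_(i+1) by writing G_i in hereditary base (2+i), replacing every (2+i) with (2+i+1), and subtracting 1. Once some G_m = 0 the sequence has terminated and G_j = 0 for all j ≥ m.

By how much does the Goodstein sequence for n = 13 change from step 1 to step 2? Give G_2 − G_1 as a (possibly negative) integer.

G_0=13  [base 2] 2^(2 + 1) + 2^2 + 1  →[2↦3]→  3^(3 + 1) + 3^3 + 1 = 109  −1 ⇒ G_1=108
G_1=108  [base 3] 3^(3 + 1) + 3^3  →[3↦4]→  4^(4 + 1) + 4^4 = 1280  −1 ⇒ G_2=1279

1171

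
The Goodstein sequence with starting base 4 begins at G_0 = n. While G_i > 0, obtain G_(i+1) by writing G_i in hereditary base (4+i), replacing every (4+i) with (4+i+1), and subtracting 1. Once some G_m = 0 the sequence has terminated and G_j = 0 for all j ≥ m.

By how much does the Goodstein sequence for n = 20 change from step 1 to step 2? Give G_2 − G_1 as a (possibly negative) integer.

base 4: 20 = 4^2 + 4; at 5: 5^2 + 5 = 30; next = 29
base 5: 29 = 5^2 + 4; at 6: 6^2 + 4 = 40; next = 39

10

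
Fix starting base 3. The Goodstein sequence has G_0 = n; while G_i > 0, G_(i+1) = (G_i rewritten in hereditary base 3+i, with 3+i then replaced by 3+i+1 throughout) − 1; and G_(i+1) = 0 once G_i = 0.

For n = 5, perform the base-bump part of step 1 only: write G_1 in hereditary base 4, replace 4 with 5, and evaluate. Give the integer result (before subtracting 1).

step 0: 5 = 3 + 2; sub 4 for 3: 4 + 2; = 6; G_1 = 6−1 = 5
step 1: 5 = 4 + 1; sub 5 for 4: 5 + 1; = 6; G_2 = 6−1 = 5

6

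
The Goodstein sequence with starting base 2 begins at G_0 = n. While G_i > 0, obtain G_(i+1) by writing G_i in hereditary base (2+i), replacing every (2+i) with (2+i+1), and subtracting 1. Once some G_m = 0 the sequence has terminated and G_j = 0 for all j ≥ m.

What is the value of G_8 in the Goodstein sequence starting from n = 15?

base 2: 15 = 2^(2 + 1) + 2^2 + 2 + 1; at 3: 3^(3 + 1) + 3^3 + 3 + 1 = 112; next = 111
base 3: 111 = 3^(3 + 1) + 3^3 + 3; at 4: 4^(4 + 1) + 4^4 + 4 = 1284; next = 1283
base 4: 1283 = 4^(4 + 1) + 4^4 + 3; at 5: 5^(5 + 1) + 5^5 + 3 = 18753; next = 18752
base 5: 18752 = 5^(5 + 1) + 5^5 + 2; at 6: 6^(6 + 1) + 6^6 + 2 = 326594; next = 326593
base 6: 326593 = 6^(6 + 1) + 6^6 + 1; at 7: 7^(7 + 1) + 7^7 + 1 = 6588345; next = 6588344
base 7: 6588344 = 7^(7 + 1) + 7^7; at 8: 8^(8 + 1) + 8^8 = 150994944; next = 150994943
base 8: 150994943 = 8^(8 + 1) + 7·8^7 + 7·8^6 + 7·8^5 + 7·8^4 + 7·8^3 + 7·8^2 + 7·8 + 7; at 9: 9^(9 + 1) + 7·9^7 + 7·9^6 + 7·9^5 + 7·9^4 + 7·9^3 + 7·9^2 + 7·9 + 7 = 3524450281; next = 3524450280
base 9: 3524450280 = 9^(9 + 1) + 7·9^7 + 7·9^6 + 7·9^5 + 7·9^4 + 7·9^3 + 7·9^2 + 7·9 + 6; at 10: 10^(10 + 1) + 7·10^7 + 7·10^6 + 7·10^5 + 7·10^4 + 7·10^3 + 7·10^2 + 7·10 + 6 = 100077777776; next = 100077777775
base 10: 100077777775 = 10^(10 + 1) + 7·10^7 + 7·10^6 + 7·10^5 + 7·10^4 + 7·10^3 + 7·10^2 + 7·10 + 5; at 11: 11^(11 + 1) + 7·11^7 + 7·11^6 + 7·11^5 + 7·11^4 + 7·11^3 + 7·11^2 + 7·11 + 5 = 3138578427935; next = 3138578427934

100077777775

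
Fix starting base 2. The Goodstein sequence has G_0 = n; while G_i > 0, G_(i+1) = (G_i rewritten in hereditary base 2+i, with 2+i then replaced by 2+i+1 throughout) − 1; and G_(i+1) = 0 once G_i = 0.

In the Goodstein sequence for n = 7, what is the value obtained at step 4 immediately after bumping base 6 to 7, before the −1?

823544

[0] 7 ≡ 2^2 + 2 + 1 (base 2). Lift 3: 31. −1: 30.
[1] 30 ≡ 3^3 + 3 (base 3). Lift 4: 260. −1: 259.
[2] 259 ≡ 4^4 + 3 (base 4). Lift 5: 3128. −1: 3127.
[3] 3127 ≡ 5^5 + 2 (base 5). Lift 6: 46658. −1: 46657.
[4] 46657 ≡ 6^6 + 1 (base 6). Lift 7: 823544. −1: 823543.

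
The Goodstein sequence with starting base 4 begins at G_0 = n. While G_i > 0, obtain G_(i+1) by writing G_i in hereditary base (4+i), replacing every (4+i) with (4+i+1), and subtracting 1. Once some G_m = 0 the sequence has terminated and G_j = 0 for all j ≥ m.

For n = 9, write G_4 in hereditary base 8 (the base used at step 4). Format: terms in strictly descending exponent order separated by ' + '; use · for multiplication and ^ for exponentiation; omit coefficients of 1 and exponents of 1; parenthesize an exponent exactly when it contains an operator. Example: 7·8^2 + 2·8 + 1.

8 + 3

[0] 9 ≡ 2·4 + 1 (base 4). Lift 5: 11. −1: 10.
[1] 10 ≡ 2·5 (base 5). Lift 6: 12. −1: 11.
[2] 11 ≡ 6 + 5 (base 6). Lift 7: 12. −1: 11.
[3] 11 ≡ 7 + 4 (base 7). Lift 8: 12. −1: 11.
[4] 11 ≡ 8 + 3 (base 8). Lift 9: 12. −1: 11.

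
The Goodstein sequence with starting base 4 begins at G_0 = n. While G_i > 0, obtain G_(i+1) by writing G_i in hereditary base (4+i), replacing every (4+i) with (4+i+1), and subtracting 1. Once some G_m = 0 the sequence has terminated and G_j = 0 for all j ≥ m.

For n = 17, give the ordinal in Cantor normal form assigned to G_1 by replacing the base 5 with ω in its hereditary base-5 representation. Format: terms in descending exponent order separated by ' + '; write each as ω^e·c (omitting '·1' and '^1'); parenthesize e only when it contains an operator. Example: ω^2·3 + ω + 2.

step 0: 17 = 4^2 + 1; sub 5 for 4: 5^2 + 1; = 26; G_1 = 26−1 = 25
step 1: 25 = 5^2; sub 6 for 5: 6^2; = 36; G_2 = 36−1 = 35

ω^2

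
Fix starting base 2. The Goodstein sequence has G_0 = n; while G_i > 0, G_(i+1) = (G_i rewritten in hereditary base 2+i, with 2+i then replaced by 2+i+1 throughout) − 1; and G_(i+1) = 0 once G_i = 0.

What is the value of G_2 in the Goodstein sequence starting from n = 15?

base 2: 15 = 2^(2 + 1) + 2^2 + 2 + 1; at 3: 3^(3 + 1) + 3^3 + 3 + 1 = 112; next = 111
base 3: 111 = 3^(3 + 1) + 3^3 + 3; at 4: 4^(4 + 1) + 4^4 + 4 = 1284; next = 1283
base 4: 1283 = 4^(4 + 1) + 4^4 + 3; at 5: 5^(5 + 1) + 5^5 + 3 = 18753; next = 18752

1283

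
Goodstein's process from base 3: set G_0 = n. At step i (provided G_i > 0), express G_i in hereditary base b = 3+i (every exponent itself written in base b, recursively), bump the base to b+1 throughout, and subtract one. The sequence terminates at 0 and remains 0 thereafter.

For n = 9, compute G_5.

23

[0] 9 ≡ 3^2 (base 3). Lift 4: 16. −1: 15.
[1] 15 ≡ 3·4 + 3 (base 4). Lift 5: 18. −1: 17.
[2] 17 ≡ 3·5 + 2 (base 5). Lift 6: 20. −1: 19.
[3] 19 ≡ 3·6 + 1 (base 6). Lift 7: 22. −1: 21.
[4] 21 ≡ 3·7 (base 7). Lift 8: 24. −1: 23.
[5] 23 ≡ 2·8 + 7 (base 8). Lift 9: 25. −1: 24.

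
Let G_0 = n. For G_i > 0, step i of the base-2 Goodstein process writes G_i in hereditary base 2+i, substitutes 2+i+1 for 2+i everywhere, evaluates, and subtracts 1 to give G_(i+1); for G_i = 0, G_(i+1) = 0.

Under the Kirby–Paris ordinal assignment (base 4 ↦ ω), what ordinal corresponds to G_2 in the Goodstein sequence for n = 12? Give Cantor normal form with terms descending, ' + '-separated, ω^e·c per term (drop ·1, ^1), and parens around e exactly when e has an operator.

base 2: 12 = 2^(2 + 1) + 2^2; at 3: 3^(3 + 1) + 3^3 = 108; next = 107
base 3: 107 = 3^(3 + 1) + 2·3^2 + 2·3 + 2; at 4: 4^(4 + 1) + 2·4^2 + 2·4 + 2 = 1066; next = 1065
base 4: 1065 = 4^(4 + 1) + 2·4^2 + 2·4 + 1; at 5: 5^(5 + 1) + 2·5^2 + 2·5 + 1 = 15686; next = 15685

ω^(ω + 1) + ω^2·2 + ω·2 + 1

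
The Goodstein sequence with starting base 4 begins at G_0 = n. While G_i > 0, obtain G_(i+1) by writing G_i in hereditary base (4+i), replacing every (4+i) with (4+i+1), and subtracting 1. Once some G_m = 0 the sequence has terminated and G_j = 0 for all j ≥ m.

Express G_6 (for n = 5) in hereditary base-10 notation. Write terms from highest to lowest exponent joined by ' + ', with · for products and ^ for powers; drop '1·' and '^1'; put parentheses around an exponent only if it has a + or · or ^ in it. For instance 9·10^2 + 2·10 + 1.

1

i=0: 5 = 4 + 1 (b=4); 4→5: 5 + 1 = 6; 6−1 = 5
i=1: 5 = 5 (b=5); 5→6: 6 = 6; 6−1 = 5
i=2: 5 = 5 (b=6); 6→7: 5 = 5; 5−1 = 4
i=3: 4 = 4 (b=7); 7→8: 4 = 4; 4−1 = 3
i=4: 3 = 3 (b=8); 8→9: 3 = 3; 3−1 = 2
i=5: 2 = 2 (b=9); 9→10: 2 = 2; 2−1 = 1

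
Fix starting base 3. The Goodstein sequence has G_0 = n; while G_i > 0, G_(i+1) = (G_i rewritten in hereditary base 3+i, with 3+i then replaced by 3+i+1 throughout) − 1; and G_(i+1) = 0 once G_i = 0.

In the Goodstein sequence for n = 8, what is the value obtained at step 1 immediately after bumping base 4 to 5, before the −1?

G_0 = 8. HB_3(8) = 2·3 + 2. Bump = 10. G_1 = 9.
G_1 = 9. HB_4(9) = 2·4 + 1. Bump = 11. G_2 = 10.

11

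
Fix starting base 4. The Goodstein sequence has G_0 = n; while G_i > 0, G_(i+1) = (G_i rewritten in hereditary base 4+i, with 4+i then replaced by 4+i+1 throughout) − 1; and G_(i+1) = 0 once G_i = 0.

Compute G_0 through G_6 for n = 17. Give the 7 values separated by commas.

17, 25, 35, 39, 43, 47, 51

base 4: 17 = 4^2 + 1; at 5: 5^2 + 1 = 26; next = 25
base 5: 25 = 5^2; at 6: 6^2 = 36; next = 35
base 6: 35 = 5·6 + 5; at 7: 5·7 + 5 = 40; next = 39
base 7: 39 = 5·7 + 4; at 8: 5·8 + 4 = 44; next = 43
base 8: 43 = 5·8 + 3; at 9: 5·9 + 3 = 48; next = 47
base 9: 47 = 5·9 + 2; at 10: 5·10 + 2 = 52; next = 51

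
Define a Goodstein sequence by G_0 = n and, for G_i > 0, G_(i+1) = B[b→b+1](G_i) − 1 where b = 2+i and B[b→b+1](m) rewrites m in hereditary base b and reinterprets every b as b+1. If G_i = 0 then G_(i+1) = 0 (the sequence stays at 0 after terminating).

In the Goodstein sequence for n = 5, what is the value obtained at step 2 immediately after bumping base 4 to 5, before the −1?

(0) 5|_2 = 2^2 + 1 ↦ 3^3 + 1|_3 = 28 ⇒ 27
(1) 27|_3 = 3^3 ↦ 4^4|_4 = 256 ⇒ 255
(2) 255|_4 = 3·4^3 + 3·4^2 + 3·4 + 3 ↦ 3·5^3 + 3·5^2 + 3·5 + 3|_5 = 468 ⇒ 467

468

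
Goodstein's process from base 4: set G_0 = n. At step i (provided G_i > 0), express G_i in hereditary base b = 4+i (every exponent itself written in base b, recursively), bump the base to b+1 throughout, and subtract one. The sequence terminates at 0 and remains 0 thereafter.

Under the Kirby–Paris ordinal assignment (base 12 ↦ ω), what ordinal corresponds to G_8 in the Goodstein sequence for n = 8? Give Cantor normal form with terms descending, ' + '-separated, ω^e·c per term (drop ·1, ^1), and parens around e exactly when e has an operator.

7

i=0: 8 = 2·4 (b=4); 4→5: 2·5 = 10; 10−1 = 9
i=1: 9 = 5 + 4 (b=5); 5→6: 6 + 4 = 10; 10−1 = 9
i=2: 9 = 6 + 3 (b=6); 6→7: 7 + 3 = 10; 10−1 = 9
i=3: 9 = 7 + 2 (b=7); 7→8: 8 + 2 = 10; 10−1 = 9
i=4: 9 = 8 + 1 (b=8); 8→9: 9 + 1 = 10; 10−1 = 9
i=5: 9 = 9 (b=9); 9→10: 10 = 10; 10−1 = 9
i=6: 9 = 9 (b=10); 10→11: 9 = 9; 9−1 = 8
i=7: 8 = 8 (b=11); 11→12: 8 = 8; 8−1 = 7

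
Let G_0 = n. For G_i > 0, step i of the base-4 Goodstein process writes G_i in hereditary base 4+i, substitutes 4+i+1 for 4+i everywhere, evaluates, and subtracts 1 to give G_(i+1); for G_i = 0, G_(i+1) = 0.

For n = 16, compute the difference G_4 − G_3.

[0] 16 ≡ 4^2 (base 4). Lift 5: 25. −1: 24.
[1] 24 ≡ 4·5 + 4 (base 5). Lift 6: 28. −1: 27.
[2] 27 ≡ 4·6 + 3 (base 6). Lift 7: 31. −1: 30.
[3] 30 ≡ 4·7 + 2 (base 7). Lift 8: 34. −1: 33.

3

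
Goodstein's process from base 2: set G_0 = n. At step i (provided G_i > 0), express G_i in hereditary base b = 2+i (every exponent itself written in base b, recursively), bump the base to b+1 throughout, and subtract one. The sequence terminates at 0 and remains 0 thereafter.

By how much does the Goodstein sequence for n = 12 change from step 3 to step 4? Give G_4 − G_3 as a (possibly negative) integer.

264334

[0] 12 ≡ 2^(2 + 1) + 2^2 (base 2). Lift 3: 108. −1: 107.
[1] 107 ≡ 3^(3 + 1) + 2·3^2 + 2·3 + 2 (base 3). Lift 4: 1066. −1: 1065.
[2] 1065 ≡ 4^(4 + 1) + 2·4^2 + 2·4 + 1 (base 4). Lift 5: 15686. −1: 15685.
[3] 15685 ≡ 5^(5 + 1) + 2·5^2 + 2·5 (base 5). Lift 6: 280020. −1: 280019.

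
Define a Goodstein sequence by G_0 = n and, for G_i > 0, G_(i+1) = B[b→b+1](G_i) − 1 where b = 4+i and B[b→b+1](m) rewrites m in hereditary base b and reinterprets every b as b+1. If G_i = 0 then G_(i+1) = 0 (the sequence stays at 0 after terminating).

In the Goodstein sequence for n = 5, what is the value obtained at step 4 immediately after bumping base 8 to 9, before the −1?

3

G_0=5  [base 4] 4 + 1  →[4↦5]→  5 + 1 = 6  −1 ⇒ G_1=5
G_1=5  [base 5] 5  →[5↦6]→  6 = 6  −1 ⇒ G_2=5
G_2=5  [base 6] 5  →[6↦7]→  5 = 5  −1 ⇒ G_3=4
G_3=4  [base 7] 4  →[7↦8]→  4 = 4  −1 ⇒ G_4=3
G_4=3  [base 8] 3  →[8↦9]→  3 = 3  −1 ⇒ G_5=2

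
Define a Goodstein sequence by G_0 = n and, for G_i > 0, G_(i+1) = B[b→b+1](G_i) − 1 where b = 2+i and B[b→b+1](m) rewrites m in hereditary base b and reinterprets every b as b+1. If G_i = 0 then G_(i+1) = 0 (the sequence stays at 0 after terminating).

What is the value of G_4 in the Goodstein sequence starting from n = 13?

280711

G_0 = 13. HB_2(13) = 2^(2 + 1) + 2^2 + 1. Bump = 109. G_1 = 108.
G_1 = 108. HB_3(108) = 3^(3 + 1) + 3^3. Bump = 1280. G_2 = 1279.
G_2 = 1279. HB_4(1279) = 4^(4 + 1) + 3·4^3 + 3·4^2 + 3·4 + 3. Bump = 16093. G_3 = 16092.
G_3 = 16092. HB_5(16092) = 5^(5 + 1) + 3·5^3 + 3·5^2 + 3·5 + 2. Bump = 280712. G_4 = 280711.
G_4 = 280711. HB_6(280711) = 6^(6 + 1) + 3·6^3 + 3·6^2 + 3·6 + 1. Bump = 5765999. G_5 = 5765998.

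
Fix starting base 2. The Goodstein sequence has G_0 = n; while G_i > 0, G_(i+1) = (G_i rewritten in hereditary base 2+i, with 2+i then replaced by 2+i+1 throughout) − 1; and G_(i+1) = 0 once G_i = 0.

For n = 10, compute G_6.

84073323

G_0 = 10. HB_2(10) = 2^(2 + 1) + 2. Bump = 84. G_1 = 83.
G_1 = 83. HB_3(83) = 3^(3 + 1) + 2. Bump = 1026. G_2 = 1025.
G_2 = 1025. HB_4(1025) = 4^(4 + 1) + 1. Bump = 15626. G_3 = 15625.
G_3 = 15625. HB_5(15625) = 5^(5 + 1). Bump = 279936. G_4 = 279935.
G_4 = 279935. HB_6(279935) = 5·6^6 + 5·6^5 + 5·6^4 + 5·6^3 + 5·6^2 + 5·6 + 5. Bump = 4215755. G_5 = 4215754.
G_5 = 4215754. HB_7(4215754) = 5·7^7 + 5·7^5 + 5·7^4 + 5·7^3 + 5·7^2 + 5·7 + 4. Bump = 84073324. G_6 = 84073323.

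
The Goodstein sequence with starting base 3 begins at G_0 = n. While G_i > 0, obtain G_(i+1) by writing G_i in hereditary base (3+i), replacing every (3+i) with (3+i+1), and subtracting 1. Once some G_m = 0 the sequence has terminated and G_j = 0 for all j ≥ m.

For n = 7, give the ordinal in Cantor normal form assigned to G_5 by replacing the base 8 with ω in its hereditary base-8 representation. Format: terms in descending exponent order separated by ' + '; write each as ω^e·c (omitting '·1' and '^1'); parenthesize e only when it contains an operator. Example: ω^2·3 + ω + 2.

ω + 1

step 0: 7 = 2·3 + 1; sub 4 for 3: 2·4 + 1; = 9; G_1 = 9−1 = 8
step 1: 8 = 2·4; sub 5 for 4: 2·5; = 10; G_2 = 10−1 = 9
step 2: 9 = 5 + 4; sub 6 for 5: 6 + 4; = 10; G_3 = 10−1 = 9
step 3: 9 = 6 + 3; sub 7 for 6: 7 + 3; = 10; G_4 = 10−1 = 9
step 4: 9 = 7 + 2; sub 8 for 7: 8 + 2; = 10; G_5 = 10−1 = 9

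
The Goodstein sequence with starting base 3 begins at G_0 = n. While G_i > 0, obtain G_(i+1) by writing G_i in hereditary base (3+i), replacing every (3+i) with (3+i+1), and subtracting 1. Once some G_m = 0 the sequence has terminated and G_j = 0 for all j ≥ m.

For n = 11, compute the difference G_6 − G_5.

4

(0) 11|_3 = 3^2 + 2 ↦ 4^2 + 2|_4 = 18 ⇒ 17
(1) 17|_4 = 4^2 + 1 ↦ 5^2 + 1|_5 = 26 ⇒ 25
(2) 25|_5 = 5^2 ↦ 6^2|_6 = 36 ⇒ 35
(3) 35|_6 = 5·6 + 5 ↦ 5·7 + 5|_7 = 40 ⇒ 39
(4) 39|_7 = 5·7 + 4 ↦ 5·8 + 4|_8 = 44 ⇒ 43
(5) 43|_8 = 5·8 + 3 ↦ 5·9 + 3|_9 = 48 ⇒ 47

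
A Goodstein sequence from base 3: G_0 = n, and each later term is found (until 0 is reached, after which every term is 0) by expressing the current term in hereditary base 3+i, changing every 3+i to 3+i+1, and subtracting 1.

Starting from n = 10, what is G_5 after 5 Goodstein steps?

33

G_0=10  [base 3] 3^2 + 1  →[3↦4]→  4^2 + 1 = 17  −1 ⇒ G_1=16
G_1=16  [base 4] 4^2  →[4↦5]→  5^2 = 25  −1 ⇒ G_2=24
G_2=24  [base 5] 4·5 + 4  →[5↦6]→  4·6 + 4 = 28  −1 ⇒ G_3=27
G_3=27  [base 6] 4·6 + 3  →[6↦7]→  4·7 + 3 = 31  −1 ⇒ G_4=30
G_4=30  [base 7] 4·7 + 2  →[7↦8]→  4·8 + 2 = 34  −1 ⇒ G_5=33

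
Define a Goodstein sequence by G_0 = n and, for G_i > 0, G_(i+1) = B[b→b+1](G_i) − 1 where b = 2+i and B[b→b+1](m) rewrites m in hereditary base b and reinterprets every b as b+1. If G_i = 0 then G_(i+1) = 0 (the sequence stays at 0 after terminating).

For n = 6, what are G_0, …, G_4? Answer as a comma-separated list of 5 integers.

G_0 = 6. HB_2(6) = 2^2 + 2. Bump = 30. G_1 = 29.
G_1 = 29. HB_3(29) = 3^3 + 2. Bump = 258. G_2 = 257.
G_2 = 257. HB_4(257) = 4^4 + 1. Bump = 3126. G_3 = 3125.
G_3 = 3125. HB_5(3125) = 5^5. Bump = 46656. G_4 = 46655.

6, 29, 257, 3125, 46655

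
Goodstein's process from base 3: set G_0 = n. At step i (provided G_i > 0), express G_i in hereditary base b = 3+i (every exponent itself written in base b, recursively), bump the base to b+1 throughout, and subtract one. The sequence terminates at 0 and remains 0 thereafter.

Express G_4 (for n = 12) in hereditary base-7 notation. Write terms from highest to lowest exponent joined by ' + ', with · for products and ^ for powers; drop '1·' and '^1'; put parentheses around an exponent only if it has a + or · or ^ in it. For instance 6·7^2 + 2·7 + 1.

7^2

[0] 12 ≡ 3^2 + 3 (base 3). Lift 4: 20. −1: 19.
[1] 19 ≡ 4^2 + 3 (base 4). Lift 5: 28. −1: 27.
[2] 27 ≡ 5^2 + 2 (base 5). Lift 6: 38. −1: 37.
[3] 37 ≡ 6^2 + 1 (base 6). Lift 7: 50. −1: 49.
[4] 49 ≡ 7^2 (base 7). Lift 8: 64. −1: 63.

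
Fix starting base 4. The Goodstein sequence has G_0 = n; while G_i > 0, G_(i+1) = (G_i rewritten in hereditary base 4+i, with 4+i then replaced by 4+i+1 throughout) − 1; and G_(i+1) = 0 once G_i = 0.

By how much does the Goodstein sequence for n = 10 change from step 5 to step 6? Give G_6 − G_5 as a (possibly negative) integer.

0

step 0: 10 = 2·4 + 2; sub 5 for 4: 2·5 + 2; = 12; G_1 = 12−1 = 11
step 1: 11 = 2·5 + 1; sub 6 for 5: 2·6 + 1; = 13; G_2 = 13−1 = 12
step 2: 12 = 2·6; sub 7 for 6: 2·7; = 14; G_3 = 14−1 = 13
step 3: 13 = 7 + 6; sub 8 for 7: 8 + 6; = 14; G_4 = 14−1 = 13
step 4: 13 = 8 + 5; sub 9 for 8: 9 + 5; = 14; G_5 = 14−1 = 13
step 5: 13 = 9 + 4; sub 10 for 9: 10 + 4; = 14; G_6 = 14−1 = 13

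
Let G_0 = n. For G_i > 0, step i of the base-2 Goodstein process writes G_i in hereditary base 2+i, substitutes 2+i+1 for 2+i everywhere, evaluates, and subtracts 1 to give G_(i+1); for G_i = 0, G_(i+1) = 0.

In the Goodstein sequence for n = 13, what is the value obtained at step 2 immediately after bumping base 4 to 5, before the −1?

G_0 = 13. HB_2(13) = 2^(2 + 1) + 2^2 + 1. Bump = 109. G_1 = 108.
G_1 = 108. HB_3(108) = 3^(3 + 1) + 3^3. Bump = 1280. G_2 = 1279.

16093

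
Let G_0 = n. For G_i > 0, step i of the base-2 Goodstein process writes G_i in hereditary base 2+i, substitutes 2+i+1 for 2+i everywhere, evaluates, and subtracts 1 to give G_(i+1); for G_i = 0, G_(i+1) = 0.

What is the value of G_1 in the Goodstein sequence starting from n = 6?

6 —HB2→ 2^2 + 2 —bump→ 3^3 + 3 = 30 —(−1)→ 29
29 —HB3→ 3^3 + 2 —bump→ 4^4 + 2 = 258 —(−1)→ 257

29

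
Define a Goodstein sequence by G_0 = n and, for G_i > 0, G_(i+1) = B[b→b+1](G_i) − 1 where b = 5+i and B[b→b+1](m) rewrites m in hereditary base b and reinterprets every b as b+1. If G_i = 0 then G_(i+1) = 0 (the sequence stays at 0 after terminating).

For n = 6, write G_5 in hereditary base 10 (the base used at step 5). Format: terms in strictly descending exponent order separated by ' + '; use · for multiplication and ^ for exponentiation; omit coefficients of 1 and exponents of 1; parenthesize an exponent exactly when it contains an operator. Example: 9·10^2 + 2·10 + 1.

3

base 5: 6 = 5 + 1; at 6: 6 + 1 = 7; next = 6
base 6: 6 = 6; at 7: 7 = 7; next = 6
base 7: 6 = 6; at 8: 6 = 6; next = 5
base 8: 5 = 5; at 9: 5 = 5; next = 4
base 9: 4 = 4; at 10: 4 = 4; next = 3
base 10: 3 = 3; at 11: 3 = 3; next = 2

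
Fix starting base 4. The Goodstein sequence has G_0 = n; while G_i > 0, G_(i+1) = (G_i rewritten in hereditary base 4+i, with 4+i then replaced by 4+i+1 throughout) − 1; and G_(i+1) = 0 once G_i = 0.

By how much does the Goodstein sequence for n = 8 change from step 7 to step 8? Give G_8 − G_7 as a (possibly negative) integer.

-1

[0] 8 ≡ 2·4 (base 4). Lift 5: 10. −1: 9.
[1] 9 ≡ 5 + 4 (base 5). Lift 6: 10. −1: 9.
[2] 9 ≡ 6 + 3 (base 6). Lift 7: 10. −1: 9.
[3] 9 ≡ 7 + 2 (base 7). Lift 8: 10. −1: 9.
[4] 9 ≡ 8 + 1 (base 8). Lift 9: 10. −1: 9.
[5] 9 ≡ 9 (base 9). Lift 10: 10. −1: 9.
[6] 9 ≡ 9 (base 10). Lift 11: 9. −1: 8.
[7] 8 ≡ 8 (base 11). Lift 12: 8. −1: 7.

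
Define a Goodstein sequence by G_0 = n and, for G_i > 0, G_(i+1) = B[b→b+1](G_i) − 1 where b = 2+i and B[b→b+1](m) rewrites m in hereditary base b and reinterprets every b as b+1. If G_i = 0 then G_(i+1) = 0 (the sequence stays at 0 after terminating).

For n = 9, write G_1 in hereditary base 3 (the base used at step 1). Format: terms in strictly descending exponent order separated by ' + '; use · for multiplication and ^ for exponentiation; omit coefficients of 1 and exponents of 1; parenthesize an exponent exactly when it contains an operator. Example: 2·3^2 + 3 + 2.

(0) 9|_2 = 2^(2 + 1) + 1 ↦ 3^(3 + 1) + 1|_3 = 82 ⇒ 81
(1) 81|_3 = 3^(3 + 1) ↦ 4^(4 + 1)|_4 = 1024 ⇒ 1023

3^(3 + 1)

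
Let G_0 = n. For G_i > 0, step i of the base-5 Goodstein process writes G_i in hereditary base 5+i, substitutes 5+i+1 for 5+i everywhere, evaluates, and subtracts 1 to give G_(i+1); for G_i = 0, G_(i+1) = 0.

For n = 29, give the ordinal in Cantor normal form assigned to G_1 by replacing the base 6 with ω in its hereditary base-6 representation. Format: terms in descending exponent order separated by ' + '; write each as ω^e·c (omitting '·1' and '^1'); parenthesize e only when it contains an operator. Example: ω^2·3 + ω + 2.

G_0=29  [base 5] 5^2 + 4  →[5↦6]→  6^2 + 4 = 40  −1 ⇒ G_1=39
G_1=39  [base 6] 6^2 + 3  →[6↦7]→  7^2 + 3 = 52  −1 ⇒ G_2=51

ω^2 + 3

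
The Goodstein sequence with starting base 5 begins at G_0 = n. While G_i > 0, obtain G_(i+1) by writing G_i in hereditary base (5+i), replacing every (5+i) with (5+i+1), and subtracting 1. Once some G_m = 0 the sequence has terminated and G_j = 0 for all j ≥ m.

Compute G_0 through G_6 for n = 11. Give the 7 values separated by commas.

11, 12, 13, 13, 13, 13, 13

step 0: 11 = 2·5 + 1; sub 6 for 5: 2·6 + 1; = 13; G_1 = 13−1 = 12
step 1: 12 = 2·6; sub 7 for 6: 2·7; = 14; G_2 = 14−1 = 13
step 2: 13 = 7 + 6; sub 8 for 7: 8 + 6; = 14; G_3 = 14−1 = 13
step 3: 13 = 8 + 5; sub 9 for 8: 9 + 5; = 14; G_4 = 14−1 = 13
step 4: 13 = 9 + 4; sub 10 for 9: 10 + 4; = 14; G_5 = 14−1 = 13
step 5: 13 = 10 + 3; sub 11 for 10: 11 + 3; = 14; G_6 = 14−1 = 13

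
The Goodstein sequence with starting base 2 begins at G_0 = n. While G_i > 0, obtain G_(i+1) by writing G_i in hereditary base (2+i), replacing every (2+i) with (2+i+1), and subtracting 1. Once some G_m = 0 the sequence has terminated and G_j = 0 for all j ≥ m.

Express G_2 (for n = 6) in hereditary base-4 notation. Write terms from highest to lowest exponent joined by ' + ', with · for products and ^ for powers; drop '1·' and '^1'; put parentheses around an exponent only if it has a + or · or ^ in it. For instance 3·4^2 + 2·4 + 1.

6 —HB2→ 2^2 + 2 —bump→ 3^3 + 3 = 30 —(−1)→ 29
29 —HB3→ 3^3 + 2 —bump→ 4^4 + 2 = 258 —(−1)→ 257
257 —HB4→ 4^4 + 1 —bump→ 5^5 + 1 = 3126 —(−1)→ 3125

4^4 + 1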